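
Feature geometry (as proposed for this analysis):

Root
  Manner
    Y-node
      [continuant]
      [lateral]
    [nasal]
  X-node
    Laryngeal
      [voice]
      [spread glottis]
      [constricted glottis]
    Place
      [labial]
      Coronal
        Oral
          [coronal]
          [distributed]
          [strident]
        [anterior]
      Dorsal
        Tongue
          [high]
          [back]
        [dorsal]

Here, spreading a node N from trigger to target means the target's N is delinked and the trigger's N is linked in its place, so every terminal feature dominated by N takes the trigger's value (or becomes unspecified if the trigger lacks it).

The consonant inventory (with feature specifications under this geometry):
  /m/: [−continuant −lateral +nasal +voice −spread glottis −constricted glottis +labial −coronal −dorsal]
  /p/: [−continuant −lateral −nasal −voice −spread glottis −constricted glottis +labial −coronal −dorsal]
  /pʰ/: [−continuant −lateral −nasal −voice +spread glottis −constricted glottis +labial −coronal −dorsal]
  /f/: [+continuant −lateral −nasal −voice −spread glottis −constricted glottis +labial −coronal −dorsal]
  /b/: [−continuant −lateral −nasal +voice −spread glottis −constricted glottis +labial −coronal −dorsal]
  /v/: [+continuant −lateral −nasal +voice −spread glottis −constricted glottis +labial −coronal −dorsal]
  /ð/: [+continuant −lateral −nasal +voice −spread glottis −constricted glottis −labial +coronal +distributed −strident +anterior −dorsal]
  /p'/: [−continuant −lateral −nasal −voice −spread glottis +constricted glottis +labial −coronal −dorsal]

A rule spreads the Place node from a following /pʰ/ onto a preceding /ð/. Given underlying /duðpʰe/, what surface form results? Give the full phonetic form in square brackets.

Place immediately or transitively dominates [labial], [coronal], [distributed], [strident], [anterior], [high], [back], [dorsal].
After delinking /ð/'s Place and linking /pʰ/'s, the affected terminals become [+labial], [−coronal], [−dorsal]; [continuant], [lateral], [nasal], … (outside Place) are retained from /ð/.
The resulting bundle matches /v/ in the inventory; substituting it for /ð/ gives [duvpʰe].

[duvpʰe]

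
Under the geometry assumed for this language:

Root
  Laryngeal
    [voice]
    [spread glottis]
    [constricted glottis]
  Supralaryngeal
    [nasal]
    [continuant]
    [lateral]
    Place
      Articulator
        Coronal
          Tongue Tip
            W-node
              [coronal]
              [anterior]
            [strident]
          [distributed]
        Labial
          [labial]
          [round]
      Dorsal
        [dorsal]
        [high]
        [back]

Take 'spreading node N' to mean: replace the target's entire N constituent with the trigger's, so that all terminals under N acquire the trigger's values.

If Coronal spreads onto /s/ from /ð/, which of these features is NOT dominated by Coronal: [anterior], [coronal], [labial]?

The terminals dominated by Coronal are [coronal], [anterior], [strident], [distributed].
Spreading Coronal replaces [anterior], [coronal] with the trigger's values, since each sits inside the Coronal constituent.
But [labial] is a dependent of Labial, outside Coronal; it is therefore untouched by the spreading.

[labial]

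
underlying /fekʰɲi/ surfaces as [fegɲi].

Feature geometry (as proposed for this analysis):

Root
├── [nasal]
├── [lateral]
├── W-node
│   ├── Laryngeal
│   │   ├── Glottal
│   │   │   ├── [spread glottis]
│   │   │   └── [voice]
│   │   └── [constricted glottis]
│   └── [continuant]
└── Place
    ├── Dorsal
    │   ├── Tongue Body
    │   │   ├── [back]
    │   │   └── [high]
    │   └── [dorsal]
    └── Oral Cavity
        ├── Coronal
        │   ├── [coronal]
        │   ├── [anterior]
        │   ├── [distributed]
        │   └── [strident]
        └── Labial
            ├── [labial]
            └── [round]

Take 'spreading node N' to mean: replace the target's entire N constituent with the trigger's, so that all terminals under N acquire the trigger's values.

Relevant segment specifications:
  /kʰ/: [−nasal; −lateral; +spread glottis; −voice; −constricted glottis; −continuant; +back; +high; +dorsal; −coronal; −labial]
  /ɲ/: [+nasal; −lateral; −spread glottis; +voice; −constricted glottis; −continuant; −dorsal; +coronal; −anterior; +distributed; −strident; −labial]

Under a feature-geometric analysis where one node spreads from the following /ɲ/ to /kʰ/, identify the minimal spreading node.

Glottal

The alternation /kʰ/ → [g] changes [voice], [spread glottis] and nothing else.
The smallest constituent containing every changed terminal is Glottal — each of its daughters lacks at least one of the affected features.
Delinking /kʰ/'s Glottal and associating /ɲ/'s Glottal gives precisely the feature bundle of [g].
Features on which the two segments disagree outside Glottal, such as [coronal], [nasal], are unchanged — nothing dominating them spread, and Glottal is the minimal sufficient constituent.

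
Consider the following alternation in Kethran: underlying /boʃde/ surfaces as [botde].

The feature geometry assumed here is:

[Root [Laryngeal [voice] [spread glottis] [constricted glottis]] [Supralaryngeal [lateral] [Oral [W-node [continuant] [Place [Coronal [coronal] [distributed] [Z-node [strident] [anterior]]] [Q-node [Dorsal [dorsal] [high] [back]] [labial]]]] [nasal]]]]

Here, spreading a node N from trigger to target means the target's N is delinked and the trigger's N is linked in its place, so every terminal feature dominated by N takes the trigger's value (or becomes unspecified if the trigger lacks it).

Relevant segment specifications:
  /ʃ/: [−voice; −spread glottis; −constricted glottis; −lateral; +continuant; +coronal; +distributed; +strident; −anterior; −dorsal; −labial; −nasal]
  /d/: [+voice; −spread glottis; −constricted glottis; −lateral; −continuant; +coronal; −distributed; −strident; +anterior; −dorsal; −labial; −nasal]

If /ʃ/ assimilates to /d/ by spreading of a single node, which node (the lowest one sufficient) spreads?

Comparing /ʃ/ with its surface form [t], the features that change are [continuant], [anterior], [distributed], [strident].
In this geometry the lowest node dominating all of them is W-node: every daughter of W-node dominates only a proper subset, so no lower node suffices.
Spreading W-node from /d/ overwrites each of those terminals with /d/'s values, yielding exactly [t].
[voice], a feature on which the two segments disagree outside W-node, is unchanged — nothing dominating it spread, and W-node is the minimal sufficient constituent.

W-node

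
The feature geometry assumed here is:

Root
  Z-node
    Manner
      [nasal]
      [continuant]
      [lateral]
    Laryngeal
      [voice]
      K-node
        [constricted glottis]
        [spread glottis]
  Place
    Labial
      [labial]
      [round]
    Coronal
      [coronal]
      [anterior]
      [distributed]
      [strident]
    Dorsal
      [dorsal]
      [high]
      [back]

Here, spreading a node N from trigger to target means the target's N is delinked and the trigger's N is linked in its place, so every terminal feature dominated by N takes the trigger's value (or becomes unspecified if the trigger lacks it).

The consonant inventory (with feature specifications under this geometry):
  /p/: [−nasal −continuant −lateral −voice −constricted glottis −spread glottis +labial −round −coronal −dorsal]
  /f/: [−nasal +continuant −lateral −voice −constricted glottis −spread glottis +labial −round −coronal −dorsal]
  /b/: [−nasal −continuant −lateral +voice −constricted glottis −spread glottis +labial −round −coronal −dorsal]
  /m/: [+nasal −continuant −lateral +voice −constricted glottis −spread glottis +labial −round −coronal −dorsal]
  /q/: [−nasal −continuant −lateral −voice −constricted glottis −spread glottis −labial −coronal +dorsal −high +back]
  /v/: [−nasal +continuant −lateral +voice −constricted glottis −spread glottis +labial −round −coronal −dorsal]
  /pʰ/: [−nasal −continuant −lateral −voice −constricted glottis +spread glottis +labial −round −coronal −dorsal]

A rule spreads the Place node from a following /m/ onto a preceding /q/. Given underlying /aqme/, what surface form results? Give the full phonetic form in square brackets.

Place immediately or transitively dominates [labial], [round], [coronal], [anterior], [distributed], [strident], [dorsal], [high], [back].
The target acquires /m/'s values for everything under Place — [+labial], [−round], [−coronal], [−dorsal] — while keeping its own [nasal], [continuant], [lateral], ….
This feature bundle is that of [p], so /aqme/ surfaces as [apme].

[apme]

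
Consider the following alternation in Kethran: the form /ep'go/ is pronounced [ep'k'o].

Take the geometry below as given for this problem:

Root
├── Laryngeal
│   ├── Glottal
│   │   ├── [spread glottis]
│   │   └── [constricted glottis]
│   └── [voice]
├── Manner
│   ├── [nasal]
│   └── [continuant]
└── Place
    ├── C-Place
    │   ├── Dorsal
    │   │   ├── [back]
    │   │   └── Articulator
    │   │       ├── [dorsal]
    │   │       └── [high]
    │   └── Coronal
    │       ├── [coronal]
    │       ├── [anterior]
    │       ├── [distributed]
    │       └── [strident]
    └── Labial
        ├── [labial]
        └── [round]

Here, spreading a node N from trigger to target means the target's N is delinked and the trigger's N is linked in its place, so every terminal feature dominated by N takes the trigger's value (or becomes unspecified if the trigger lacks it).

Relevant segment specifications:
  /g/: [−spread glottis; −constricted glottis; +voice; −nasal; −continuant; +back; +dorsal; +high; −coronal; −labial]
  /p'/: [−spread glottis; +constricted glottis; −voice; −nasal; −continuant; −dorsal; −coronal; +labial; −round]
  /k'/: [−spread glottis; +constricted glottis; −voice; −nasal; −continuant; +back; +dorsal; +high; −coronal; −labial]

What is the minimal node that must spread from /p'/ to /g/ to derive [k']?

Laryngeal

/g/ and [k'] differ in [voice], [constricted glottis]; every other specified feature is identical.
The smallest constituent containing every changed terminal is Laryngeal — each of its daughters lacks at least one of the affected features.
If Laryngeal spreads, every terminal under it takes /p'/'s value, producing [k'] as observed.
Since [dorsal], [labial] are preserved even though /p'/ disagrees there, no node above Laryngeal spread.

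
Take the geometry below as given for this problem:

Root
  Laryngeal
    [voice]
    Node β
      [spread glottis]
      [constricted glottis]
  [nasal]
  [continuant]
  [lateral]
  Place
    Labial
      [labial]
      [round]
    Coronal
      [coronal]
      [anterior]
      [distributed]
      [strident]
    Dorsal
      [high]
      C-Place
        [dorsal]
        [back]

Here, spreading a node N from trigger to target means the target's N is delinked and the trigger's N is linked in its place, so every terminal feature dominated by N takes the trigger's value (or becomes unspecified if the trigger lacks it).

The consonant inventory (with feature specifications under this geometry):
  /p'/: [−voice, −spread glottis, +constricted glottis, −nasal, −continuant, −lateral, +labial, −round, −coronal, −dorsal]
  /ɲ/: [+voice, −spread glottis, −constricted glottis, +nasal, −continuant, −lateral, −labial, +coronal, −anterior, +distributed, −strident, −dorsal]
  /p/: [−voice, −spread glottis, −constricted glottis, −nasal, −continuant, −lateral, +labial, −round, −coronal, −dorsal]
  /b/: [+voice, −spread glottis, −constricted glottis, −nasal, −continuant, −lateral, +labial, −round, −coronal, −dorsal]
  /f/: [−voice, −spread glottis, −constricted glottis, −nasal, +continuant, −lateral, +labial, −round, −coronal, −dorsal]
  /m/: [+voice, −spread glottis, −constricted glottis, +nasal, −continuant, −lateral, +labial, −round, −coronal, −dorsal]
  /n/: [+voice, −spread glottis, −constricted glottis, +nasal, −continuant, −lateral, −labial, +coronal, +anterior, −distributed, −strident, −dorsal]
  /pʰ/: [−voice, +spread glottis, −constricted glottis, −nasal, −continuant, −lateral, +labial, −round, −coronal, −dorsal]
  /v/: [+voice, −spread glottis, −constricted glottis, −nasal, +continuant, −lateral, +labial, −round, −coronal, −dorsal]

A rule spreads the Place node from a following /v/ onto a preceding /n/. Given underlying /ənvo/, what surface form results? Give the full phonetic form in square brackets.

[əmvo]

The Place node dominates the terminals [labial], [round], [coronal], [anterior], [distributed], [strident], [high], [dorsal], [back].
The target acquires /v/'s values for everything under Place — [+labial], [−round], [−coronal], [−dorsal] — while keeping its own [voice], [spread glottis], [constricted glottis], ….
Among the inventory, only /m/ has exactly this specification, giving the surface form [əmvo].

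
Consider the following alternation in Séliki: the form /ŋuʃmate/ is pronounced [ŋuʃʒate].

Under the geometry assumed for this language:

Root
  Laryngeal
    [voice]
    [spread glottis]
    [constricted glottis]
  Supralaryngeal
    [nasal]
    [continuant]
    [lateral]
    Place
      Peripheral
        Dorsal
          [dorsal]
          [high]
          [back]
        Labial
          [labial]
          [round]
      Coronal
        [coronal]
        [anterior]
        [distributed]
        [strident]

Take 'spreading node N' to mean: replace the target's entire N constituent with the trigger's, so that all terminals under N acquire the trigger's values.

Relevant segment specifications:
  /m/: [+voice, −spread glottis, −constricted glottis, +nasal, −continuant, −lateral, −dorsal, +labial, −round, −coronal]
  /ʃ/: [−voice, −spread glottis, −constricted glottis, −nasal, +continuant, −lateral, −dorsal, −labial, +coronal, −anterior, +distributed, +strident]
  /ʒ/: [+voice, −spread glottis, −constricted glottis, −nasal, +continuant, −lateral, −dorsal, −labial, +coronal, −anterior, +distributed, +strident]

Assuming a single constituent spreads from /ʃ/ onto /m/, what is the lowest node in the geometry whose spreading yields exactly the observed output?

Comparing /m/ with its surface form [ʒ], the features that change are [nasal], [continuant], [labial], [round], [coronal], [anterior], [distributed], [strident].
In this geometry the lowest node dominating all of them is Supralaryngeal: every daughter of Supralaryngeal dominates only a proper subset, so no lower node suffices.
Spreading Supralaryngeal from /ʃ/ overwrites each of those terminals with /ʃ/'s values, yielding exactly [ʒ].
Since [voice] is preserved even though /ʃ/ disagrees there, no node above Supralaryngeal spread.

Supralaryngeal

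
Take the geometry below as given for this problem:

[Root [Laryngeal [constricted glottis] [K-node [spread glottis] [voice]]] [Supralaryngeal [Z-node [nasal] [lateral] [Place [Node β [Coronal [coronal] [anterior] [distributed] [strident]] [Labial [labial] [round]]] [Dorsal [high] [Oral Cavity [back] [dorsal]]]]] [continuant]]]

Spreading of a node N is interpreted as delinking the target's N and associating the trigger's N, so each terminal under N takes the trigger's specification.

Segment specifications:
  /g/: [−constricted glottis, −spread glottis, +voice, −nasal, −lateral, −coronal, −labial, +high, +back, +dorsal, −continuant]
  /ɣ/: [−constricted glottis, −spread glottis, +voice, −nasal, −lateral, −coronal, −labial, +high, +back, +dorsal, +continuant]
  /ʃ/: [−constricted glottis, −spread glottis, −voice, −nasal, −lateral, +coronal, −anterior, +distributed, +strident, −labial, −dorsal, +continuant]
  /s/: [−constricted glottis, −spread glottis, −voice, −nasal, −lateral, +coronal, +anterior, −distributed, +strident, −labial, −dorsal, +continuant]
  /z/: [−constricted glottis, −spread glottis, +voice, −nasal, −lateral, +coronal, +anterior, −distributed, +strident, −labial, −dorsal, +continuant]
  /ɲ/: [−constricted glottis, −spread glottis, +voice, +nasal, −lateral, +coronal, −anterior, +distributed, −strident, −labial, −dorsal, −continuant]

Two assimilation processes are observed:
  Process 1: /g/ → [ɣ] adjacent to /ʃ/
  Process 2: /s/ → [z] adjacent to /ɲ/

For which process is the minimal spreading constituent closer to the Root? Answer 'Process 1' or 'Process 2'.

In Process 1, [continuant] changes, so the minimal spreading node is [continuant] at depth 2.
In Process 2, [voice] changes, so the minimal spreading node is [voice] at depth 3.
[continuant] is closer to Root than [voice], so Process 1 spreads the higher node.

Process 1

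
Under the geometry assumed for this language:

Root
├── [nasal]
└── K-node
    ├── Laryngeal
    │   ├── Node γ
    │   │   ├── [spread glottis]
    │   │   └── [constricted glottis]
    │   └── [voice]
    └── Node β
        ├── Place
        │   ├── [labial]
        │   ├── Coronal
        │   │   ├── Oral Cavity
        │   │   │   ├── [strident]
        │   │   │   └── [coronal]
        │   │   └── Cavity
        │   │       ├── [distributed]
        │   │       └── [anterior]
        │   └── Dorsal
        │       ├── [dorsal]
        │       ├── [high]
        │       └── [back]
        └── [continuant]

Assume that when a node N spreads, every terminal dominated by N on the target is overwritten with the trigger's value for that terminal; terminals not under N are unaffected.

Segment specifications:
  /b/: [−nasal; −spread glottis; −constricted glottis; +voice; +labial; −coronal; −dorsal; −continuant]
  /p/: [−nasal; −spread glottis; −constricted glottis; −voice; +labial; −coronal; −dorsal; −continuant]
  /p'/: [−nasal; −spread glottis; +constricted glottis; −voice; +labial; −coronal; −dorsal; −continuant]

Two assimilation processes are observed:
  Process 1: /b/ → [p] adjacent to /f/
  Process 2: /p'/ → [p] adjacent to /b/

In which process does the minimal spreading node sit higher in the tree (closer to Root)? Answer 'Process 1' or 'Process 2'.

Process 1: the feature that changes is [voice]; the minimal node is [voice] (depth 3).
In Process 2, [constricted glottis] changes, so the minimal spreading node is [constricted glottis] at depth 4.
[voice] is closer to Root than [constricted glottis], so Process 1 spreads the higher node.

Process 1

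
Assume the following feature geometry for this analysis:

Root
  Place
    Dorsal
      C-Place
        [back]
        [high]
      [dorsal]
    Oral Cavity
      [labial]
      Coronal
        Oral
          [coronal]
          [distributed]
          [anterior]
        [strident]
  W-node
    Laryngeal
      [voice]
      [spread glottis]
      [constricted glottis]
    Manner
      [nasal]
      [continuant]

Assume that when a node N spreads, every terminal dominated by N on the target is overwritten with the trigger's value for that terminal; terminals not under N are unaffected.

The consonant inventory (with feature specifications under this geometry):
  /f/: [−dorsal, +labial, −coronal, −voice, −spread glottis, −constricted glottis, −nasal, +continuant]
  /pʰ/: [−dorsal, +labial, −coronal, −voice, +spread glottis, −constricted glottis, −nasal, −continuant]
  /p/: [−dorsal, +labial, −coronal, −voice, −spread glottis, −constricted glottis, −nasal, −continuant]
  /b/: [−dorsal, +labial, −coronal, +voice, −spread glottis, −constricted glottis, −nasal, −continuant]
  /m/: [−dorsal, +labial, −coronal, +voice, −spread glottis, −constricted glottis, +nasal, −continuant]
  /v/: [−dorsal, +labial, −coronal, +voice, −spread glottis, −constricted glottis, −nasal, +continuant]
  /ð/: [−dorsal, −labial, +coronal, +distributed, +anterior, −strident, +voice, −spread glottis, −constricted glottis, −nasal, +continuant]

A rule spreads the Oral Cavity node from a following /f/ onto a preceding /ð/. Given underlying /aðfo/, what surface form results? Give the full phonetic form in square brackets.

Terminals under Oral Cavity in this geometry: [labial], [coronal], [distributed], [anterior], [strident].
After delinking /ð/'s Oral Cavity and linking /f/'s, the affected terminals become [+labial], [−coronal]; [dorsal], [voice], [spread glottis], … (outside Oral Cavity) are retained from /ð/.
This feature bundle is that of [v], so /aðfo/ surfaces as [avfo].

[avfo]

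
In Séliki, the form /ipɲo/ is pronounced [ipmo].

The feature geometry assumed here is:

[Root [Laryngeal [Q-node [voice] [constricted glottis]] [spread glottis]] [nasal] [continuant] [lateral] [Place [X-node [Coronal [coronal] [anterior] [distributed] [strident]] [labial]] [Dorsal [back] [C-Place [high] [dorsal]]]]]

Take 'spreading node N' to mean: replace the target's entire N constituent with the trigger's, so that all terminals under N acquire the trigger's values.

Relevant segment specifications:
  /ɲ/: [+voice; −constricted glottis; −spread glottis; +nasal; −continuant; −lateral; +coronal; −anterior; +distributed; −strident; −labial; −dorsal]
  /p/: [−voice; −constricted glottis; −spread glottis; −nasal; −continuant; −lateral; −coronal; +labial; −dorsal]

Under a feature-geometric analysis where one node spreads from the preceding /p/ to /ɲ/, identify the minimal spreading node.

X-node

/ɲ/ and [m] differ in [labial], [coronal], [anterior], [distributed], [strident]; every other specified feature is identical.
Tracing each changed feature up the tree, the paths first meet at X-node; any lower node misses at least one of them.
Spreading X-node from /p/ overwrites each of those terminals with /p/'s values, yielding exactly [m].
[nasal], [voice] stay as in /ɲ/ although /p/ differs there, so no node dominating them spread; among the remaining candidates X-node is the lowest that derives the output.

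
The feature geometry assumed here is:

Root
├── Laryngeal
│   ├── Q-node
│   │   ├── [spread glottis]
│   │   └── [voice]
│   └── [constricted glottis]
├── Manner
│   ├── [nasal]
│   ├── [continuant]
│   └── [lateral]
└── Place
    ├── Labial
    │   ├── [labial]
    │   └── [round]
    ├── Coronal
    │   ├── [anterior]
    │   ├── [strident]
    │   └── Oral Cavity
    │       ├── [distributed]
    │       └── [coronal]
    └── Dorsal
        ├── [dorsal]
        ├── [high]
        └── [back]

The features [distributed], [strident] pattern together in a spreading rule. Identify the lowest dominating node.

[distributed]: Root / Place / Coronal / Oral Cavity / [distributed].
[strident] lies under Coronal (below Place).
The listed terminals split across distinct daughters of Coronal, so Coronal itself is the smallest node containing them all.

Coronal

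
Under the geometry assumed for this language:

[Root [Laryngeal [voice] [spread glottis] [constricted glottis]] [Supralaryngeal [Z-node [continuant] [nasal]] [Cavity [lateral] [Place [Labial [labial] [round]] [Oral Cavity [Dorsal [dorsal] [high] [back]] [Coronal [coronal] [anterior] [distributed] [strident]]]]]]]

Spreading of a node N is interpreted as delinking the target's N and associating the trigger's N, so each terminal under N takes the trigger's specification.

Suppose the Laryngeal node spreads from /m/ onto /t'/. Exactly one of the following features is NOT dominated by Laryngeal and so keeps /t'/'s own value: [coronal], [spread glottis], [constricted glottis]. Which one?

Under this geometry, Laryngeal contains [voice], [spread glottis], [constricted glottis].
Spreading Laryngeal replaces [spread glottis], [constricted glottis] with the trigger's values, since each sits inside the Laryngeal constituent.
[coronal] is not within the Laryngeal subtree (it hangs from Coronal), so /t'/'s [coronal] value survives.

[coronal]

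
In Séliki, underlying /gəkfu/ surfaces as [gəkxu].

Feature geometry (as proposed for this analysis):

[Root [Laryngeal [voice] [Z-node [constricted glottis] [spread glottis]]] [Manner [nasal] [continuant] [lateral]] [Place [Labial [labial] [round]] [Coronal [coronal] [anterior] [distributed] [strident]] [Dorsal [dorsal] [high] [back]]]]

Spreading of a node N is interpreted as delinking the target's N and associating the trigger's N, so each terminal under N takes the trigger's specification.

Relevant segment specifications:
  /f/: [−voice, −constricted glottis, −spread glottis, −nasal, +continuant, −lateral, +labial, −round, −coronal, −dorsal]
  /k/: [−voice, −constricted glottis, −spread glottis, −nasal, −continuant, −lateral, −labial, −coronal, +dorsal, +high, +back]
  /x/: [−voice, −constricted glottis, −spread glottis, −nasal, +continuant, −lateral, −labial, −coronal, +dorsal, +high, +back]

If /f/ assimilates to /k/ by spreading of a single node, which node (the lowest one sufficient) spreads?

Feature comparison: [labial], [round], [dorsal], [high], [back] differ between /f/ and [x]; the remaining terminals match.
Tracing each changed feature up the tree, the paths first meet at Place; any lower node misses at least one of them.
Spreading Place from /k/ overwrites each of those terminals with /k/'s values, yielding exactly [x].
Had Root spread, [continuant] would have taken /k/'s value; it stays as in /f/, confirming the spreading constituent is exactly Place.

Place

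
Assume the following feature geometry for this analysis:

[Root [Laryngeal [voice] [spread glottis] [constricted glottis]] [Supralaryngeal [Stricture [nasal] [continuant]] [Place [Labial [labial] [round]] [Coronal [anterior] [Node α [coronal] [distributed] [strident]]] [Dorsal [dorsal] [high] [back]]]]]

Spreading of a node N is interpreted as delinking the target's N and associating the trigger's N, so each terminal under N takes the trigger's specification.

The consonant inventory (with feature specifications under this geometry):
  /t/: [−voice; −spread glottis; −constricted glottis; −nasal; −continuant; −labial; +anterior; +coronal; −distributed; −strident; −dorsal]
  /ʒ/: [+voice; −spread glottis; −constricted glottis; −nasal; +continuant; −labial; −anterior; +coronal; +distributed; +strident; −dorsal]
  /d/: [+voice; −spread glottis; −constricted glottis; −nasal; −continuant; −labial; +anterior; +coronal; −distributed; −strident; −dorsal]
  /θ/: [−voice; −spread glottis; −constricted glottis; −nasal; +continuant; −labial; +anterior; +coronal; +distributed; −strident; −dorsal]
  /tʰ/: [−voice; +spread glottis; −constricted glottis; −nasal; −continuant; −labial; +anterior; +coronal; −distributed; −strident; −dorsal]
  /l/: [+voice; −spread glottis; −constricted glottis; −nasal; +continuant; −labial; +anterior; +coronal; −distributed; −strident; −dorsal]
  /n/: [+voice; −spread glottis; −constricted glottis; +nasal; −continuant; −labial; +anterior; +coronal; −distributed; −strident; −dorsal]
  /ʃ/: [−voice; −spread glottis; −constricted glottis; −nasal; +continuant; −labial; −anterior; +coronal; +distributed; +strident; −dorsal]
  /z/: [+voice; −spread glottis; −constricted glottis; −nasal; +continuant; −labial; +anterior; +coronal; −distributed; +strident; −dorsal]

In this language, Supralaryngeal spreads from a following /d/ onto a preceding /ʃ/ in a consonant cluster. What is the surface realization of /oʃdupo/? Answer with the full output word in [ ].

Terminals under Supralaryngeal in this geometry: [nasal], [continuant], [labial], [round], [anterior], [coronal], [distributed], [strident], [dorsal], [high], [back].
The target acquires /d/'s values for everything under Supralaryngeal — [−nasal], [−continuant], [−labial], [+anterior], [+coronal], [−distributed], [−strident], [−dorsal] — while keeping its own [voice], [spread glottis], [constricted glottis].
The resulting bundle matches /t/ in the inventory; substituting it for /ʃ/ gives [otdupo].

[otdupo]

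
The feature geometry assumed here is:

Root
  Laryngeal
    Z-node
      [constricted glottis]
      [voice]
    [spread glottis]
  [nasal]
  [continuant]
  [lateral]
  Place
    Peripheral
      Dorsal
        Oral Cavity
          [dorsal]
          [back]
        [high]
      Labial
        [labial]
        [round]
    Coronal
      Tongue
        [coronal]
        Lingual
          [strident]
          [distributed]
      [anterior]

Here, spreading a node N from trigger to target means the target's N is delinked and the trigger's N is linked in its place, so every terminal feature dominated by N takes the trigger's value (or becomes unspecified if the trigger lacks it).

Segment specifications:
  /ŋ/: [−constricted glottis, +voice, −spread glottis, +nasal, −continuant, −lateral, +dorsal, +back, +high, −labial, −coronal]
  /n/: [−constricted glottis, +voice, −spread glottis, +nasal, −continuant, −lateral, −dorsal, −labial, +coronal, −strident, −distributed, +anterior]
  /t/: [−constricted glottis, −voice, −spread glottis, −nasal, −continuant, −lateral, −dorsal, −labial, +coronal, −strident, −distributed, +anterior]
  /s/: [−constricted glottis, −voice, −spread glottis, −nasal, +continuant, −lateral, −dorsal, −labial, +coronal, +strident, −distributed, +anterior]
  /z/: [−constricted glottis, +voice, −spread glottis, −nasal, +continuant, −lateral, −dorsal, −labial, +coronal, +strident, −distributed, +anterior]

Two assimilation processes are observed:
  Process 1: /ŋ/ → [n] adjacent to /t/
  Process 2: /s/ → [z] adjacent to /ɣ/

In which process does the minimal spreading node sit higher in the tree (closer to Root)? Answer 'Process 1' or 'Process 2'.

Process 1 alters [coronal], [anterior], [distributed], [strident], [dorsal], [high], [back]; the lowest common ancestor is Place (depth 1 from Root).
In Process 2, [voice] changes, so the minimal spreading node is [voice] at depth 3.
Depth 1 < depth 3; Process 1 involves the structurally higher constituent Place.

Process 1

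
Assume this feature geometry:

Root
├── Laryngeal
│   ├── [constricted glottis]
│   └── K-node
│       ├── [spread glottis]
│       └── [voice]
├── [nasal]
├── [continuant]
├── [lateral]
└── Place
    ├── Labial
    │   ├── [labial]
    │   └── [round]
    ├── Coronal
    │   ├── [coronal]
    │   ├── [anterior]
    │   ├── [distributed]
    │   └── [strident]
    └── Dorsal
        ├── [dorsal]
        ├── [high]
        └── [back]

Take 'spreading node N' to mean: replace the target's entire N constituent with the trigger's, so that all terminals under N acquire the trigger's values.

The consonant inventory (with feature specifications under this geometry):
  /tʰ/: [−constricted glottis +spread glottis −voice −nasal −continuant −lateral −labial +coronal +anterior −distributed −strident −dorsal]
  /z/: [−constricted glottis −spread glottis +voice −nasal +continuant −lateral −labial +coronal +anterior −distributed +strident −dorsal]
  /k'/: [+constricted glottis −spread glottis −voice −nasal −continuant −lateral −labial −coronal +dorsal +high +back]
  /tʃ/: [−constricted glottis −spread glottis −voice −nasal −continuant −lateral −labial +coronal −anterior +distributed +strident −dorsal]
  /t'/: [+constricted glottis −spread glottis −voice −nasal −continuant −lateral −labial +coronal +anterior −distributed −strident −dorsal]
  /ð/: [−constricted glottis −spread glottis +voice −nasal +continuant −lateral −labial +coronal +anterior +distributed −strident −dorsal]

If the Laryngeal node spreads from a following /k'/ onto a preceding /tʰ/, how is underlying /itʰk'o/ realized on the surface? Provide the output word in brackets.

[it'k'o]

Laryngeal immediately or transitively dominates [constricted glottis], [spread glottis], [voice].
After delinking /tʰ/'s Laryngeal and linking /k'/'s, the affected terminals become [+constricted glottis], [−spread glottis], [−voice]; [nasal], [continuant], [lateral], … (outside Laryngeal) are retained from /tʰ/.
The resulting bundle matches /t'/ in the inventory; substituting it for /tʰ/ gives [it'k'o].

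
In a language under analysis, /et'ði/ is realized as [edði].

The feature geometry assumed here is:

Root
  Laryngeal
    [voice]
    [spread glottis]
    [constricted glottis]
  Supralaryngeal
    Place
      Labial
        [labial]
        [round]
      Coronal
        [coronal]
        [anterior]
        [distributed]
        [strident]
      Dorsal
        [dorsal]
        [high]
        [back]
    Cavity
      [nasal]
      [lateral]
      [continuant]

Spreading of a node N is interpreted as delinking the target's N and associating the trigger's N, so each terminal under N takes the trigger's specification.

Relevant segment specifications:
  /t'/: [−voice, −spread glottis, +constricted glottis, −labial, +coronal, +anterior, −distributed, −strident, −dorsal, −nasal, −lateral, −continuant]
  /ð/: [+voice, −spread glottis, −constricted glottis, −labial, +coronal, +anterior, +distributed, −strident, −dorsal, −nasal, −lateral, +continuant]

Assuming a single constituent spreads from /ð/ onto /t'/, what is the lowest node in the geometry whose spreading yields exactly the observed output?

Feature comparison: [voice], [constricted glottis] differ between /t'/ and [d]; the remaining terminals match.
The smallest constituent containing every changed terminal is Laryngeal — each of its daughters lacks at least one of the affected features.
If Laryngeal spreads, every terminal under it takes /ð/'s value, producing [d] as observed.
[distributed], [continuant] — on which /ð/ differs from /t'/ — are unchanged, so Root cannot have spread; the constituent is no larger than Laryngeal.

Laryngeal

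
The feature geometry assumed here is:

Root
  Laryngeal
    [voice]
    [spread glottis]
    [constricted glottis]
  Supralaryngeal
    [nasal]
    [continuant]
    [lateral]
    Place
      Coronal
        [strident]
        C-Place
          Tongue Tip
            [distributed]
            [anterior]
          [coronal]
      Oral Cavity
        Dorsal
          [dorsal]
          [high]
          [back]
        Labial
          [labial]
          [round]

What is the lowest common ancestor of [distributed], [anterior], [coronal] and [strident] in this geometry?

Coronal

[distributed] is immediately dominated by Tongue Tip.
[anterior] is immediately dominated by Tongue Tip.
[coronal] is immediately dominated by C-Place.
[strident] is immediately dominated by Coronal.
The lowest node appearing on every path is Coronal; each proper daughter of Coronal fails to dominate at least one of the listed features.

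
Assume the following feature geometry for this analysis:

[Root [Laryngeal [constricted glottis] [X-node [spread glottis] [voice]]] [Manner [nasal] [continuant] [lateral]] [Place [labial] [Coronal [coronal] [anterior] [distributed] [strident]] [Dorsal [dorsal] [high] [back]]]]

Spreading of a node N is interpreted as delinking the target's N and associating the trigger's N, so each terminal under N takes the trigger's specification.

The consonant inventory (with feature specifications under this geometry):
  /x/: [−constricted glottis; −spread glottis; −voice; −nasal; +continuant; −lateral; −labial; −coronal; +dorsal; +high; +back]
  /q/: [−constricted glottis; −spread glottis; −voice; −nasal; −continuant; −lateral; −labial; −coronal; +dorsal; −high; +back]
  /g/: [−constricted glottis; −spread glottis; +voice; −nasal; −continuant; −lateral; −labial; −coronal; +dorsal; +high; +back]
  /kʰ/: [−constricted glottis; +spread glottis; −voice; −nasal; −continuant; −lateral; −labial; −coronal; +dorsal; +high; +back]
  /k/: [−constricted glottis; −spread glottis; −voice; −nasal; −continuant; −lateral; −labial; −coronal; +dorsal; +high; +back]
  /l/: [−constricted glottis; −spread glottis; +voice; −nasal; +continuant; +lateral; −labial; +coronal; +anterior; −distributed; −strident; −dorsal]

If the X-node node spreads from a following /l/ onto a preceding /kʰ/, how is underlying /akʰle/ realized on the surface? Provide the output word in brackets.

The X-node node dominates the terminals [spread glottis], [voice].
After delinking /kʰ/'s X-node and linking /l/'s, the affected terminals become [−spread glottis], [+voice]; [constricted glottis], [nasal], [continuant], … (outside X-node) are retained from /kʰ/.
Among the inventory, only /g/ has exactly this specification, giving the surface form [agle].

[agle]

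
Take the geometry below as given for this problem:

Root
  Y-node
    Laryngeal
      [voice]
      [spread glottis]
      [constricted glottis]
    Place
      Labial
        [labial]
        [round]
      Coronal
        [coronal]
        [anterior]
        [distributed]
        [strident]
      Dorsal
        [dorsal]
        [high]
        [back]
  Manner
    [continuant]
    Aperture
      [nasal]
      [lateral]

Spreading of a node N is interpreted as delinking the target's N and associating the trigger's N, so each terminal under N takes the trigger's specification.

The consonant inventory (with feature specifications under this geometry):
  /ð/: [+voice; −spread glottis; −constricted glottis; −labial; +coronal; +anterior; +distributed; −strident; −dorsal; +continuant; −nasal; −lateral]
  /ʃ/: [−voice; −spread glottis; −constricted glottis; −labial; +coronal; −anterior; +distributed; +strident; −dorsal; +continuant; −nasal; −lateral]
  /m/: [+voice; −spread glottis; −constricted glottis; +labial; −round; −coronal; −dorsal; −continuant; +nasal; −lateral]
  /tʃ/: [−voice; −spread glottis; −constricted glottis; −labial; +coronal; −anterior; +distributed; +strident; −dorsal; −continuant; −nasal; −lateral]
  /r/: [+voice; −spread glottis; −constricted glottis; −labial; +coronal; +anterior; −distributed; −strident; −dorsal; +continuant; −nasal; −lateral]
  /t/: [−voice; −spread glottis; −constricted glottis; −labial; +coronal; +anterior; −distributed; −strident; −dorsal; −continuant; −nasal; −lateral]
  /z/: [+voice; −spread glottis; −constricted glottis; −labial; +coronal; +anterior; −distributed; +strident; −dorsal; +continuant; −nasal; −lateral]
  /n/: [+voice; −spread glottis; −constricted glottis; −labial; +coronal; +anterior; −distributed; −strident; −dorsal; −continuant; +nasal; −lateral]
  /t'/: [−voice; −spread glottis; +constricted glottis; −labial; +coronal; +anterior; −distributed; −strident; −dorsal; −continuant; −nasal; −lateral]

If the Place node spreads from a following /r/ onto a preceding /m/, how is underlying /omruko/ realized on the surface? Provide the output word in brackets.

The Place node dominates the terminals [labial], [round], [coronal], [anterior], [distributed], [strident], [dorsal], [high], [back].
The target acquires /r/'s values for everything under Place — [−labial], [+coronal], [+anterior], [−distributed], [−strident], [−dorsal] — while keeping its own [voice], [spread glottis], [constricted glottis], ….
The resulting bundle matches /n/ in the inventory; substituting it for /m/ gives [onruko].

[onruko]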